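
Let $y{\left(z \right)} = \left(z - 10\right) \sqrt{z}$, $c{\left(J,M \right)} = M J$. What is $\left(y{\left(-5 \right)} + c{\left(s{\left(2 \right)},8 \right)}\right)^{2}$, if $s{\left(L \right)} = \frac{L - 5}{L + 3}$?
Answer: $- \frac{27549}{25} + 144 i \sqrt{5} \approx -1102.0 + 321.99 i$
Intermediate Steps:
$s{\left(L \right)} = \frac{-5 + L}{3 + L}$
$c{\left(J,M \right)} = J M$
$y{\left(z \right)} = \sqrt{z} \left(-10 + z\right)$ ($y{\left(z \right)} = \left(-10 + z\right) \sqrt{z} = \sqrt{z} \left(-10 + z\right)$)
$\left(y{\left(-5 \right)} + c{\left(s{\left(2 \right)},8 \right)}\right)^{2} = \left(\sqrt{-5} \left(-10 - 5\right) + \frac{-5 + 2}{3 + 2} \cdot 8\right)^{2} = \left(i \sqrt{5} \left(-15\right) + \frac{1}{5} \left(-3\right) 8\right)^{2} = \left(- 15 i \sqrt{5} + \frac{1}{5} \left(-3\right) 8\right)^{2} = \left(- 15 i \sqrt{5} - \frac{24}{5}\right)^{2} = \left(- \frac{24}{5} - 15 i \sqrt{5}\right)^{2}$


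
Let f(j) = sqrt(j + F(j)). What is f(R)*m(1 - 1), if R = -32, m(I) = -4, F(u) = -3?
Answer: -4*I*sqrt(35) ≈ -23.664*I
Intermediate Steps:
f(j) = sqrt(-3 + j) (f(j) = sqrt(j - 3) = sqrt(-3 + j))
f(R)*m(1 - 1) = sqrt(-3 - 32)*(-4) = sqrt(-35)*(-4) = (I*sqrt(35))*(-4) = -4*I*sqrt(35)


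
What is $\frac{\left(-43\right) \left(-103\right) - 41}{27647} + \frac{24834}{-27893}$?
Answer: $- \frac{564191114}{771157771} \approx -0.73162$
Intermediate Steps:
$\frac{\left(-43\right) \left(-103\right) - 41}{27647} + \frac{24834}{-27893} = \left(4429 - 41\right) \frac{1}{27647} + 24834 \left(- \frac{1}{27893}\right) = 4388 \cdot \frac{1}{27647} - \frac{24834}{27893} = \frac{4388}{27647} - \frac{24834}{27893} = - \frac{564191114}{771157771}$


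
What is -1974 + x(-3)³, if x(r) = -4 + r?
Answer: -2317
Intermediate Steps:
-1974 + x(-3)³ = -1974 + (-4 - 3)³ = -1974 + (-7)³ = -1974 - 343 = -2317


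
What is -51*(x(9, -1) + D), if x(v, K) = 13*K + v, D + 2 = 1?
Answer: 255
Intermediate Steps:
D = -1 (D = -2 + 1 = -1)
x(v, K) = v + 13*K
-51*(x(9, -1) + D) = -51*((9 + 13*(-1)) - 1) = -51*((9 - 13) - 1) = -51*(-4 - 1) = -51*(-5) = 255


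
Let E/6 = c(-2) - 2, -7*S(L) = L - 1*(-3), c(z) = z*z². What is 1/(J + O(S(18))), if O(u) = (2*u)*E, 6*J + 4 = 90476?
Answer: 3/46316 ≈ 6.4772e-5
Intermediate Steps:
c(z) = z³
S(L) = -3/7 - L/7 (S(L) = -(L - 1*(-3))/7 = -(L + 3)/7 = -(3 + L)/7 = -3/7 - L/7)
J = 45236/3 (J = -⅔ + (⅙)*90476 = -⅔ + 45238/3 = 45236/3 ≈ 15079.)
E = -60 (E = 6*((-2)³ - 2) = 6*(-8 - 2) = 6*(-10) = -60)
O(u) = -120*u (O(u) = (2*u)*(-60) = -120*u)
1/(J + O(S(18))) = 1/(45236/3 - 120*(-3/7 - ⅐*18)) = 1/(45236/3 - 120*(-3/7 - 18/7)) = 1/(45236/3 - 120*(-3)) = 1/(45236/3 + 360) = 1/(46316/3) = 3/46316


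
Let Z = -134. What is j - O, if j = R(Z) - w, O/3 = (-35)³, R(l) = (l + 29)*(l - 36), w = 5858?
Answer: 140617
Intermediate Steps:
R(l) = (-36 + l)*(29 + l) (R(l) = (29 + l)*(-36 + l) = (-36 + l)*(29 + l))
O = -128625 (O = 3*(-35)³ = 3*(-42875) = -128625)
j = 11992 (j = (-1044 + (-134)² - 7*(-134)) - 1*5858 = (-1044 + 17956 + 938) - 5858 = 17850 - 5858 = 11992)
j - O = 11992 - 1*(-128625) = 11992 + 128625 = 140617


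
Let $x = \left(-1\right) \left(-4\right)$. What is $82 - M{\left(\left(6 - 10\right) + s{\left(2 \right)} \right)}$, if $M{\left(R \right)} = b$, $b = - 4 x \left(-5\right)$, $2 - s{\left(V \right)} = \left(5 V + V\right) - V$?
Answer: $2$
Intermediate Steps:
$x = 4$
$s{\left(V \right)} = 2 - 5 V$ ($s{\left(V \right)} = 2 - \left(\left(5 V + V\right) - V\right) = 2 - \left(6 V - V\right) = 2 - 5 V$)
$b = 80$ ($b = \left(-4\right) 4 \left(-5\right) = \left(-16\right) \left(-5\right) = 80$)
$M{\left(R \right)} = 80$
$82 - M{\left(\left(6 - 10\right) + s{\left(2 \right)} \right)} = 82 - 80 = 2$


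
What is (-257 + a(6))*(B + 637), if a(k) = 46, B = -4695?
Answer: 856238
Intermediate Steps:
(-257 + a(6))*(B + 637) = (-257 + 46)*(-4695 + 637) = -211*(-4058) = 856238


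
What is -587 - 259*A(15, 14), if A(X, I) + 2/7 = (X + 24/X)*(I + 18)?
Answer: -690469/5 ≈ -1.3809e+5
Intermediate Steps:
A(X, I) = -2/7 + (18 + I)*(X + 24/X) (A(X, I) = -2/7 + (X + 24/X)*(I + 18) = -2/7 + (X + 24/X)*(18 + I) = -2/7 + (18 + I)*(X + 24/X))
-587 - 259*A(15, 14) = -587 - 259*(-2/7 + 18*15 + 432/15 + 14*15 + 24*14/15) = -587 - 259*(-2/7 + 270 + 432*(1/15) + 210 + 24*14*(1/15)) = -587 - 259*(-2/7 + 270 + 144/5 + 210 + 112/5) = -587 - 259*18582/35 = -587 - 687534/5 = -690469/5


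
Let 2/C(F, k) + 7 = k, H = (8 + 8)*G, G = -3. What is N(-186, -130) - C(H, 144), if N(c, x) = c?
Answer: -25484/137 ≈ -186.01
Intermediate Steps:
H = -48 (H = (8 + 8)*(-3) = 16*(-3) = -48)
C(F, k) = 2/(-7 + k)
N(-186, -130) - C(H, 144) = -186 - 2/(-7 + 144) = -186 - 2/137 = -25484/137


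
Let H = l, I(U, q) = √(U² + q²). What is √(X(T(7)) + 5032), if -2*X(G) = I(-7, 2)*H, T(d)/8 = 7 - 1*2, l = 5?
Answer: √(20128 - 10*√53)/2 ≈ 70.808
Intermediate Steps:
T(d) = 40 (T(d) = 8*(7 - 1*2) = 8*(7 - 2) = 8*5 = 40)
H = 5
X(G) = -5*√53/2 (X(G) = -√((-7)² + 2²)*5/2 = -√(49 + 4)*5/2 = -√53*5/2 = -5*√53/2)
√(X(T(7)) + 5032) = √(-5*√53/2 + 5032) = √(5032 - 5*√53/2)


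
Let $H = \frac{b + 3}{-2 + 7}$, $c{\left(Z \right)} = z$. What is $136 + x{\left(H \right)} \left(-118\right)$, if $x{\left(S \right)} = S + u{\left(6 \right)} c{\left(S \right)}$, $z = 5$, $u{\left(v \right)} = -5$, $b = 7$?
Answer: $2850$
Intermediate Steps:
$c{\left(Z \right)} = 5$
$H = 2$ ($H = \frac{7 + 3}{-2 + 7} = \frac{10}{5} = 10 \cdot \frac{1}{5} = 2$)
$x{\left(S \right)} = -25 + S$ ($x{\left(S \right)} = S - 25 = -25 + S$)
$136 + x{\left(H \right)} \left(-118\right) = 136 + \left(-25 + 2\right) \left(-118\right) = 136 - -2714 = 136 + 2714 = 2850$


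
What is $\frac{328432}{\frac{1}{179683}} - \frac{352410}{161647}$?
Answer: $\frac{9539379005308822}{161647} \approx 5.9014 \cdot 10^{10}$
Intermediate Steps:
$\frac{328432}{\frac{1}{179683}} - \frac{352410}{161647} = 328432 \frac{1}{\frac{1}{179683}} - \frac{352410}{161647} = 328432 \cdot 179683 - \frac{352410}{161647} = 59013647056 - \frac{352410}{161647} = \frac{9539379005308822}{161647}$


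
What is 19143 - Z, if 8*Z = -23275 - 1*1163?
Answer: 88791/4 ≈ 22198.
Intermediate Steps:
Z = -12219/4 (Z = (-23275 - 1*1163)/8 = (-23275 - 1163)/8 = (⅛)*(-24438) = -12219/4 ≈ -3054.8)
19143 - Z = 19143 - 1*(-12219/4) = 19143 + 12219/4 = 88791/4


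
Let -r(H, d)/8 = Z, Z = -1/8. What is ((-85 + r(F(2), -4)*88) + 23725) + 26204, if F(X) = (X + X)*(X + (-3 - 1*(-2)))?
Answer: 49932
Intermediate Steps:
F(X) = 2*X*(-1 + X) (F(X) = (2*X)*(X + (-3 + 2)) = (2*X)*(X - 1) = (2*X)*(-1 + X) = 2*X*(-1 + X))
Z = -⅛ (Z = -1*⅛ = -⅛ ≈ -0.12500)
r(H, d) = 1 (r(H, d) = -8*(-⅛) = 1)
((-85 + r(F(2), -4)*88) + 23725) + 26204 = ((-85 + 1*88) + 23725) + 26204 = ((-85 + 88) + 23725) + 26204 = (3 + 23725) + 26204 = 23728 + 26204 = 49932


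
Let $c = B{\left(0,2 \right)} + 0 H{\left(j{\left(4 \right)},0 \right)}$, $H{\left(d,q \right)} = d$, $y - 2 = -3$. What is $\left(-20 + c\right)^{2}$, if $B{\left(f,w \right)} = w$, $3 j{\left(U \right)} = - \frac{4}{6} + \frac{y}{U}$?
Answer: $324$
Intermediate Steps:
$y = -1$ ($y = 2 - 3 = -1$)
$j{\left(U \right)} = - \frac{2}{9} - \frac{1}{3 U}$ ($j{\left(U \right)} = \frac{- \frac{4}{6} - \frac{1}{U}}{3} = \frac{\left(-4\right) \frac{1}{6} - \frac{1}{U}}{3} = \frac{- \frac{2}{3} - \frac{1}{U}}{3} = - \frac{2}{9} - \frac{1}{3 U}$)
$c = 2$ ($c = 2 + 0 \frac{-3 - 8}{9 \cdot 4} = 2 + 0 \cdot \frac{1}{9} \cdot \frac{1}{4} \left(-3 - 8\right) = 2 + 0 \cdot \frac{1}{9} \cdot \frac{1}{4} \left(-11\right) = 2 + 0 \left(- \frac{11}{36}\right) = 2 + 0 = 2$)
$\left(-20 + c\right)^{2} = \left(-20 + 2\right)^{2} = \left(-18\right)^{2} = 324$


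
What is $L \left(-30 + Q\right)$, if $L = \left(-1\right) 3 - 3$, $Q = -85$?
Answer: $690$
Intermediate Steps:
$L = -6$ ($L = -3 - 3 = -6$)
$L \left(-30 + Q\right) = - 6 \left(-30 - 85\right) = \left(-6\right) \left(-115\right) = 690$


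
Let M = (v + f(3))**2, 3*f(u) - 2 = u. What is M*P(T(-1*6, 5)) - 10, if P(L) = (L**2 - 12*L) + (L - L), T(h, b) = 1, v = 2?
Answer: -1421/9 ≈ -157.89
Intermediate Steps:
f(u) = 2/3 + u/3
P(L) = L**2 - 12*L (P(L) = (L**2 - 12*L) + 0 = L**2 - 12*L)
M = 121/9 (M = (2 + (2/3 + (1/3)*3))**2 = (2 + (2/3 + 1))**2 = (2 + 5/3)**2 = (11/3)**2 = 121/9 ≈ 13.444)
M*P(T(-1*6, 5)) - 10 = 121*(1*(-12 + 1))/9 - 10 = 121*(1*(-11))/9 - 10 = (121/9)*(-11) - 10 = -1331/9 - 10 = -1421/9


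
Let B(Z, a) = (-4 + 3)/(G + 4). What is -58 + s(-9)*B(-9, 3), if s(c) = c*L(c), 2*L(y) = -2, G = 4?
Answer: -473/8 ≈ -59.125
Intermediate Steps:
L(y) = -1 (L(y) = (½)*(-2) = -1)
B(Z, a) = -⅛ (B(Z, a) = (-4 + 3)/(4 + 4) = -1/8 = -1*⅛ = -⅛)
s(c) = -c (s(c) = c*(-1) = -c)
-58 + s(-9)*B(-9, 3) = -58 - 1*(-9)*(-⅛) = -58 + 9*(-⅛) = -58 - 9/8 = -473/8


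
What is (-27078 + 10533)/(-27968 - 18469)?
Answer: 5515/15479 ≈ 0.35629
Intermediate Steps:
(-27078 + 10533)/(-27968 - 18469) = -16545/(-46437) = -16545*(-1/46437) = 5515/15479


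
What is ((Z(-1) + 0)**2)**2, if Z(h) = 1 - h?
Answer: 16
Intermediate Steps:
((Z(-1) + 0)**2)**2 = (((1 - 1*(-1)) + 0)**2)**2 = (((1 + 1) + 0)**2)**2 = ((2 + 0)**2)**2 = (2**2)**2 = 4**2 = 16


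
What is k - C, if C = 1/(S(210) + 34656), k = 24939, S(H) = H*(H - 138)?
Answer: 1241363663/49776 ≈ 24939.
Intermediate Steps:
S(H) = H*(-138 + H)
C = 1/49776 (C = 1/(210*(-138 + 210) + 34656) = 1/(210*72 + 34656) = 1/(15120 + 34656) = 1/49776 ≈ 2.0090e-5)
k - C = 24939 - 1*1/49776 = 24939 - 1/49776 = 1241363663/49776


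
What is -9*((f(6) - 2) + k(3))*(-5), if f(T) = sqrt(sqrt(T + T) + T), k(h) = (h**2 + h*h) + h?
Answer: 855 + 45*sqrt(6 + 2*sqrt(3)) ≈ 993.44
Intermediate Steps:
k(h) = h + 2*h**2 (k(h) = (h**2 + h**2) + h = 2*h**2 + h = h + 2*h**2)
f(T) = sqrt(T + sqrt(2)*sqrt(T)) (f(T) = sqrt(sqrt(2*T) + T) = sqrt(sqrt(2)*sqrt(T) + T) = sqrt(T + sqrt(2)*sqrt(T)))
-9*((f(6) - 2) + k(3))*(-5) = -9*((sqrt(6 + sqrt(2)*sqrt(6)) - 2) + 3*(1 + 2*3))*(-5) = -9*((sqrt(6 + 2*sqrt(3)) - 2) + 3*(1 + 6))*(-5) = -9*((-2 + sqrt(6 + 2*sqrt(3))) + 3*7)*(-5) = -9*((-2 + sqrt(6 + 2*sqrt(3))) + 21)*(-5) = -9*(19 + sqrt(6 + 2*sqrt(3)))*(-5) = (-171 - 9*sqrt(6 + 2*sqrt(3)))*(-5) = 855 + 45*sqrt(6 + 2*sqrt(3))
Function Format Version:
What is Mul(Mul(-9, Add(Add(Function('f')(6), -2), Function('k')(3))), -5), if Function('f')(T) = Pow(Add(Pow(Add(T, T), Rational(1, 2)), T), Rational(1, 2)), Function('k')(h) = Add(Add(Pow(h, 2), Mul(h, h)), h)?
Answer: Add(855, Mul(45, Pow(Add(6, Mul(2, Pow(3, Rational(1, 2)))), Rational(1, 2)))) ≈ 993.44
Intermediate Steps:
Function('k')(h) = Add(h, Mul(2, Pow(h, 2))) (Function('k')(h) = Add(Add(Pow(h, 2), Pow(h, 2)), h) = Add(Mul(2, Pow(h, 2)), h) = Add(h, Mul(2, Pow(h, 2))))
Function('f')(T) = Pow(Add(T, Mul(Pow(2, Rational(1, 2)), Pow(T, Rational(1, 2)))), Rational(1, 2)) (Function('f')(T) = Pow(Add(Pow(Mul(2, T), Rational(1, 2)), T), Rational(1, 2)) = Pow(Add(Mul(Pow(2, Rational(1, 2)), Pow(T, Rational(1, 2))), T), Rational(1, 2)) = Pow(Add(T, Mul(Pow(2, Rational(1, 2)), Pow(T, Rational(1, 2)))), Rational(1, 2)))
Mul(Mul(-9, Add(Add(Function('f')(6), -2), Function('k')(3))), -5) = Mul(Mul(-9, Add(Add(Pow(Add(6, Mul(Pow(2, Rational(1, 2)), Pow(6, Rational(1, 2)))), Rational(1, 2)), -2), Mul(3, Add(1, Mul(2, 3))))), -5) = Mul(Mul(-9, Add(Add(Pow(Add(6, Mul(2, Pow(3, Rational(1, 2)))), Rational(1, 2)), -2), Mul(3, Add(1, 6)))), -5) = Mul(Mul(-9, Add(Add(-2, Pow(Add(6, Mul(2, Pow(3, Rational(1, 2)))), Rational(1, 2))), Mul(3, 7))), -5) = Mul(Mul(-9, Add(Add(-2, Pow(Add(6, Mul(2, Pow(3, Rational(1, 2)))), Rational(1, 2))), 21)), -5) = Mul(Mul(-9, Add(19, Pow(Add(6, Mul(2, Pow(3, Rational(1, 2)))), Rational(1, 2)))), -5) = Mul(Add(-171, Mul(-9, Pow(Add(6, Mul(2, Pow(3, Rational(1, 2)))), Rational(1, 2)))), -5) = Add(855, Mul(45, Pow(Add(6, Mul(2, Pow(3, Rational(1, 2)))), Rational(1, 2))))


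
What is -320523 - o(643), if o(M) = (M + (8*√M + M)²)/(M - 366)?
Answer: -89240115/277 - 10288*√643/277 ≈ -3.2311e+5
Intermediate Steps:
o(M) = (M + (M + 8*√M)²)/(-366 + M)
-320523 - o(643) = -320523 - (643 + (643 + 8*√643)²)/(-366 + 643) = -320523 - (643 + (643 + 8*√643)²)/277 = -320523 - (643/277 + (643 + 8*√643)²/277) = -320523 + (-643/277 - (643 + 8*√643)²/277) = -88785514/277 - (643 + 8*√643)²/277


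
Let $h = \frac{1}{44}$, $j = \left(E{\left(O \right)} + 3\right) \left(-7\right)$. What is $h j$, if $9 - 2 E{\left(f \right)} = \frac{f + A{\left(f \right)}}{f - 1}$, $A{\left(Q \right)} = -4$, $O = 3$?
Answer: $- \frac{217}{176} \approx -1.233$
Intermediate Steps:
$E{\left(f \right)} = \frac{9}{2} - \frac{-4 + f}{2 \left(-1 + f\right)}$ ($E{\left(f \right)} = \frac{9}{2} - \frac{\left(f - 4\right) \frac{1}{f - 1}}{2} = \frac{9}{2} - \frac{\left(-4 + f\right) \frac{1}{-1 + f}}{2} = \frac{9}{2} - \frac{\frac{1}{-1 + f} \left(-4 + f\right)}{2} = \frac{9}{2} - \frac{-4 + f}{2 \left(-1 + f\right)}$)
$j = - \frac{217}{4}$ ($j = \left(\frac{-5 + 8 \cdot 3}{2 \left(-1 + 3\right)} + 3\right) \left(-7\right) = \left(\frac{-5 + 24}{2 \cdot 2} + 3\right) \left(-7\right) = \left(\frac{1}{2} \cdot \frac{1}{2} \cdot 19 + 3\right) \left(-7\right) = \left(\frac{19}{4} + 3\right) \left(-7\right) = \frac{31}{4} \left(-7\right) = - \frac{217}{4} \approx -54.25$)
$h = \frac{1}{44} \approx 0.022727$
$h j = \frac{1}{44} \left(- \frac{217}{4}\right) = - \frac{217}{176}$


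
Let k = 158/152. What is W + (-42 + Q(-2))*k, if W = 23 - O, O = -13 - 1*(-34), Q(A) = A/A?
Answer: -3087/76 ≈ -40.618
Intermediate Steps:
Q(A) = 1
O = 21 (O = -13 + 34 = 21)
k = 79/76 (k = 158*(1/152) = 79/76 ≈ 1.0395)
W = 2 (W = 23 - 1*21 = 23 - 21 = 2)
W + (-42 + Q(-2))*k = 2 + (-42 + 1)*(79/76) = 2 - 41*79/76 = 2 - 3239/76 = -3087/76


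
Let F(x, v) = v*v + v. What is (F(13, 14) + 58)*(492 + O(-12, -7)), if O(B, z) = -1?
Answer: 131588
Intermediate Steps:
F(x, v) = v + v² (F(x, v) = v² + v = v + v²)
(F(13, 14) + 58)*(492 + O(-12, -7)) = (14*(1 + 14) + 58)*(492 - 1) = (14*15 + 58)*491 = (210 + 58)*491 = 268*491 = 131588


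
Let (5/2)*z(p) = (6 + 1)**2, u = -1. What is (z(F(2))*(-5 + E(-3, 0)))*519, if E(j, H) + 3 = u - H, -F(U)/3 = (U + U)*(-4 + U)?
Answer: -457758/5 ≈ -91552.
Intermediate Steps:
F(U) = -6*U*(-4 + U) (F(U) = -3*(U + U)*(-4 + U) = -3*2*U*(-4 + U) = -6*U*(-4 + U))
z(p) = 98/5 (z(p) = 2*(6 + 1)**2/5 = (2/5)*7**2 = (2/5)*49 = 98/5)
E(j, H) = -4 - H (E(j, H) = -3 + (-1 - H) = -4 - H)
(z(F(2))*(-5 + E(-3, 0)))*519 = (98*(-5 + (-4 - 1*0))/5)*519 = (98*(-5 + (-4 + 0))/5)*519 = (98*(-5 - 4)/5)*519 = ((98/5)*(-9))*519 = -882/5*519 = -457758/5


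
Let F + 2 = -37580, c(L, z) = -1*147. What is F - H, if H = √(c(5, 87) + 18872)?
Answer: -37582 - 5*√749 ≈ -37719.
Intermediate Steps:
c(L, z) = -147
F = -37582 (F = -2 - 37580 = -37582)
H = 5*√749 (H = √(-147 + 18872) = √18725 = 5*√749 ≈ 136.84)
F - H = -37582 - 5*√749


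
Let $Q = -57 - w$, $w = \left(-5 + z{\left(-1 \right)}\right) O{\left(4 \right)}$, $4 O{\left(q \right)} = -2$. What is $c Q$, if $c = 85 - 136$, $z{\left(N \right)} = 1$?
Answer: $3009$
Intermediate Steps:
$O{\left(q \right)} = - \frac{1}{2}$ ($O{\left(q \right)} = \frac{1}{4} \left(-2\right) = - \frac{1}{2}$)
$c = -51$ ($c = 85 - 136 = -51$)
$w = 2$ ($w = \left(-5 + 1\right) \left(- \frac{1}{2}\right) = \left(-4\right) \left(- \frac{1}{2}\right) = 2$)
$Q = -59$ ($Q = -57 - 2 = -59$)
$c Q = \left(-51\right) \left(-59\right) = 3009$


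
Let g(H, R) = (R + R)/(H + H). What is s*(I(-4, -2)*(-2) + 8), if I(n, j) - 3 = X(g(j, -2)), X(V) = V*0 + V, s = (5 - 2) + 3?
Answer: 0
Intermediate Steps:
s = 6 (s = 3 + 3 = 6)
g(H, R) = R/H (g(H, R) = (2*R)/((2*H)) = (2*R)*(1/(2*H)) = R/H)
X(V) = V (X(V) = 0 + V = V)
I(n, j) = 3 - 2/j
s*(I(-4, -2)*(-2) + 8) = 6*((3 - 2/(-2))*(-2) + 8) = 6*((3 - 2*(-1/2))*(-2) + 8) = 6*((3 + 1)*(-2) + 8) = 6*(4*(-2) + 8) = 6*(-8 + 8) = 6*0 = 0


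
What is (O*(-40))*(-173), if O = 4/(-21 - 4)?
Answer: -5536/5 ≈ -1107.2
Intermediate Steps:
O = -4/25 (O = 4/(-25) = 4*(-1/25) = -4/25 ≈ -0.16000)
(O*(-40))*(-173) = -4/25*(-40)*(-173) = (32/5)*(-173) = -5536/5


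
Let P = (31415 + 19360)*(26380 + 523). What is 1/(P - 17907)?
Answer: 1/1365981918 ≈ 7.3207e-10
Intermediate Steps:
P = 1365999825 (P = 50775*26903 = 1365999825)
1/(P - 17907) = 1/(1365999825 - 17907) = 1/1365981918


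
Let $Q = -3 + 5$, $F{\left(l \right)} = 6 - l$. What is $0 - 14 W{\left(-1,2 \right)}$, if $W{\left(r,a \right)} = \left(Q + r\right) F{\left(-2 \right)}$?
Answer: $-112$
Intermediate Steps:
$Q = 2$
$W{\left(r,a \right)} = 16 + 8 r$ ($W{\left(r,a \right)} = \left(2 + r\right) \left(6 - -2\right) = \left(2 + r\right) \left(6 + 2\right) = \left(2 + r\right) 8 = 16 + 8 r$)
$0 - 14 W{\left(-1,2 \right)} = 0 - 14 \left(16 + 8 \left(-1\right)\right) = 0 - 14 \left(16 - 8\right) = 0 - 112 = -112$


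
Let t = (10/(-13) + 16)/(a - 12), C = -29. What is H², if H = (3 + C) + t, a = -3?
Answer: 3083536/4225 ≈ 729.83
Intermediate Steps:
t = -66/65 (t = (10/(-13) + 16)/(-3 - 12) = (10*(-1/13) + 16)/(-15) = (-10/13 + 16)*(-1/15) = (198/13)*(-1/15) = -66/65 ≈ -1.0154)
H = -1756/65 (H = (3 - 29) - 66/65 = -26 - 66/65 = -1756/65 ≈ -27.015)
H² = (-1756/65)² = 3083536/4225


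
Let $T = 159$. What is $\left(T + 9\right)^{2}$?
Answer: $28224$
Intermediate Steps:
$\left(T + 9\right)^{2} = \left(159 + 9\right)^{2} = 168^{2} = 28224$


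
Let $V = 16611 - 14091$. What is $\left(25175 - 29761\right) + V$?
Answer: $-2066$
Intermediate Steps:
$V = 2520$ ($V = 16611 - 14091 = 2520$)
$\left(25175 - 29761\right) + V = \left(25175 - 29761\right) + 2520 = -4586 + 2520 = -2066$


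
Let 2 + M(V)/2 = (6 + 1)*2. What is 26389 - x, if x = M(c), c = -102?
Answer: 26365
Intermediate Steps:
M(V) = 24 (M(V) = -4 + 2*((6 + 1)*2) = -4 + 2*(7*2) = -4 + 2*14 = -4 + 28 = 24)
x = 24
26389 - x = 26389 - 1*24 = 26389 - 24 = 26365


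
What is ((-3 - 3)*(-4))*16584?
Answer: 398016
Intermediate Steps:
((-3 - 3)*(-4))*16584 = -6*(-4)*16584 = 24*16584 = 398016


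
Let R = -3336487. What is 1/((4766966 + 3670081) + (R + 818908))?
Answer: 1/5919468 ≈ 1.6893e-7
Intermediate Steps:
1/((4766966 + 3670081) + (R + 818908)) = 1/((4766966 + 3670081) + (-3336487 + 818908)) = 1/(8437047 - 2517579) = 1/5919468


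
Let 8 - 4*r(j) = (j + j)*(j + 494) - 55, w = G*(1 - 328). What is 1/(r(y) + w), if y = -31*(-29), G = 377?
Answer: -4/2997667 ≈ -1.3344e-6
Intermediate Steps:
w = -123279 (w = 377*(1 - 328) = 377*(-327) = -123279)
y = 899
r(j) = 63/4 - j*(494 + j)/2 (r(j) = 2 - ((j + j)*(j + 494) - 55)/4 = 2 - ((2*j)*(494 + j) - 55)/4 = 2 - (2*j*(494 + j) - 55)/4 = 2 - (-55 + 2*j*(494 + j))/4 = 2 + (55/4 - j*(494 + j)/2) = 63/4 - j*(494 + j)/2)
1/(r(y) + w) = 1/((63/4 - 247*899 - ½*899²) - 123279) = 1/((63/4 - 222053 - ½*808201) - 123279) = 1/((63/4 - 222053 - 808201/2) - 123279) = 1/(-2504551/4 - 123279) = 1/(-2997667/4) = -4/2997667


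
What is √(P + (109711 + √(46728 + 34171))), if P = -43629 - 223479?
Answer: √(-157397 + 7*√1651) ≈ 396.37*I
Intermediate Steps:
P = -267108
√(P + (109711 + √(46728 + 34171))) = √(-267108 + (109711 + √(46728 + 34171))) = √(-267108 + (109711 + √80899)) = √(-267108 + (109711 + 7*√1651)) = √(-157397 + 7*√1651)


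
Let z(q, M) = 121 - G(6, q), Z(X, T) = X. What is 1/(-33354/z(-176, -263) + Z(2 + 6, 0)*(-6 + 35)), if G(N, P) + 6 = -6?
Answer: -133/2498 ≈ -0.053243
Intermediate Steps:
G(N, P) = -12 (G(N, P) = -6 - 6 = -12)
z(q, M) = 133 (z(q, M) = 121 - 1*(-12) = 121 + 12 = 133)
1/(-33354/z(-176, -263) + Z(2 + 6, 0)*(-6 + 35)) = 1/(-33354/133 + (2 + 6)*(-6 + 35)) = 1/(-33354*1/133 + 8*29) = 1/(-33354/133 + 232) = 1/(-2498/133) = -133/2498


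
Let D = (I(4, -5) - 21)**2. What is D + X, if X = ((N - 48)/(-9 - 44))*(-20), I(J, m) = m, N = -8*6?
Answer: 33908/53 ≈ 639.77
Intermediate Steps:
N = -48
D = 676 (D = (-5 - 21)**2 = (-26)**2 = 676)
X = -1920/53 (X = ((-48 - 48)/(-9 - 44))*(-20) = -96/(-53)*(-20) = -96*(-1/53)*(-20) = (96/53)*(-20) = -1920/53 ≈ -36.226)
D + X = 676 - 1920/53 = 33908/53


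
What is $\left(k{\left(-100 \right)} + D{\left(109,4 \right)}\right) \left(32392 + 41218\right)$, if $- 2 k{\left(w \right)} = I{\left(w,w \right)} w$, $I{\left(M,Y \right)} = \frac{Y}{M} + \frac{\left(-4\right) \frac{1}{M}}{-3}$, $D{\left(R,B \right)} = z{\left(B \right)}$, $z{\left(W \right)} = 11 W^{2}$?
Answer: $\frac{49760360}{3} \approx 1.6587 \cdot 10^{7}$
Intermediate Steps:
$D{\left(R,B \right)} = 11 B^{2}$
$I{\left(M,Y \right)} = \frac{4}{3 M} + \frac{Y}{M}$ ($I{\left(M,Y \right)} = \frac{Y}{M} + - \frac{4}{M} \left(- \frac{1}{3}\right) = \frac{Y}{M} + \frac{4}{3 M} = \frac{4}{3 M} + \frac{Y}{M}$)
$k{\left(w \right)} = - \frac{2}{3} - \frac{w}{2}$ ($k{\left(w \right)} = - \frac{\frac{\frac{4}{3} + w}{w} w}{2} = - \frac{\frac{4}{3} + w}{2} = - \frac{2}{3} - \frac{w}{2}$)
$\left(k{\left(-100 \right)} + D{\left(109,4 \right)}\right) \left(32392 + 41218\right) = \left(\left(- \frac{2}{3} - -50\right) + 11 \cdot 4^{2}\right) \left(32392 + 41218\right) = \left(\left(- \frac{2}{3} + 50\right) + 11 \cdot 16\right) 73610 = \left(\frac{148}{3} + 176\right) 73610 = \frac{676}{3} \cdot 73610 = \frac{49760360}{3}$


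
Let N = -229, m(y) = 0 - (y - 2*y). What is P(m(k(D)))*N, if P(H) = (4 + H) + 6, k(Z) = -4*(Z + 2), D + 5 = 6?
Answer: 458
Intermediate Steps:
D = 1 (D = -5 + 6 = 1)
k(Z) = -8 - 4*Z (k(Z) = -4*(2 + Z) = -8 - 4*Z)
m(y) = y (m(y) = 0 - (-1)*y = 0 + y = y)
P(H) = 10 + H
P(m(k(D)))*N = (10 + (-8 - 4*1))*(-229) = (10 + (-8 - 4))*(-229) = (10 - 12)*(-229) = -2*(-229) = 458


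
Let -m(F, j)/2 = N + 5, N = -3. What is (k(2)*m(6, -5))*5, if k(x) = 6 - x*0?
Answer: -120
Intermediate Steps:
m(F, j) = -4 (m(F, j) = -2*(-3 + 5) = -2*2 = -4)
k(x) = 6 (k(x) = 6 + 0 = 6)
(k(2)*m(6, -5))*5 = (6*(-4))*5 = -24*5 = -120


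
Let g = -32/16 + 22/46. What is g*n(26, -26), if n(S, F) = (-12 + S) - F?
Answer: -1400/23 ≈ -60.870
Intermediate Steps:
n(S, F) = -12 + S - F
g = -35/23 (g = -32*1/16 + 22*(1/46) = -2 + 11/23 = -35/23 ≈ -1.5217)
g*n(26, -26) = -35*(-12 + 26 - 1*(-26))/23 = -35*(-12 + 26 + 26)/23 = -35/23*40 = -1400/23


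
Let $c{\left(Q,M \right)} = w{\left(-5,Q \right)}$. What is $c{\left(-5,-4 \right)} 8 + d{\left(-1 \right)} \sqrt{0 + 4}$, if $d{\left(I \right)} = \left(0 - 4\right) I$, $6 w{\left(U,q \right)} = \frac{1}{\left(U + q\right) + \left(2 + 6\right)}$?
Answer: $\frac{22}{3} \approx 7.3333$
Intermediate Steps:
$w{\left(U,q \right)} = \frac{1}{6 \left(8 + U + q\right)}$ ($w{\left(U,q \right)} = \frac{1}{6 \left(\left(U + q\right) + \left(2 + 6\right)\right)} = \frac{1}{6 \left(\left(U + q\right) + 8\right)} = \frac{1}{6 \left(8 + U + q\right)}$)
$c{\left(Q,M \right)} = \frac{1}{6 \left(3 + Q\right)}$ ($c{\left(Q,M \right)} = \frac{1}{6 \left(8 - 5 + Q\right)} = \frac{1}{6 \left(3 + Q\right)}$)
$d{\left(I \right)} = - 4 I$
$c{\left(-5,-4 \right)} 8 + d{\left(-1 \right)} \sqrt{0 + 4} = \frac{1}{6 \left(3 - 5\right)} 8 + \left(-4\right) \left(-1\right) \sqrt{0 + 4} = \frac{1}{6 \left(-2\right)} 8 + 4 \sqrt{4} = \frac{1}{6} \left(- \frac{1}{2}\right) 8 + 4 \cdot 2 = \left(- \frac{1}{12}\right) 8 + 8 = - \frac{2}{3} + 8 = \frac{22}{3}$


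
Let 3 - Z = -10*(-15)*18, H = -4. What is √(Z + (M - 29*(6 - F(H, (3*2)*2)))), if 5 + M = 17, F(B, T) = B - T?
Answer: I*√3323 ≈ 57.645*I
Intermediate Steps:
M = 12 (M = -5 + 17 = 12)
Z = -2697 (Z = 3 - (-10*(-15))*18 = 3 - 150*18 = 3 - 1*2700 = 3 - 2700 = -2697)
√(Z + (M - 29*(6 - F(H, (3*2)*2)))) = √(-2697 + (12 - 29*(6 - (-4 - 3*2*2)))) = √(-2697 + (12 - 29*(6 - (-4 - 6*2)))) = √(-2697 + (12 - 29*(6 - (-4 - 1*12)))) = √(-2697 + (12 - 29*(6 - (-4 - 12)))) = √(-2697 + (12 - 29*(6 - 1*(-16)))) = √(-2697 + (12 - 29*(6 + 16))) = √(-2697 + (12 - 29*22)) = √(-2697 + (12 - 638)) = √(-2697 - 626) = √(-3323) = I*√3323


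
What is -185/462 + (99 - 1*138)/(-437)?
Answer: -62827/201894 ≈ -0.31119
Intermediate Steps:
-185/462 + (99 - 1*138)/(-437) = -185*1/462 + (99 - 138)*(-1/437) = -185/462 - 39*(-1/437) = -185/462 + 39/437 = -62827/201894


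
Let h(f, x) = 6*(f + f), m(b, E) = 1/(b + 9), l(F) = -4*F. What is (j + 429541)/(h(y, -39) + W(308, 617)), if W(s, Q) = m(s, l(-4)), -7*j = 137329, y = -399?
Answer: -909618186/10624565 ≈ -85.615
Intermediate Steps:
j = -137329/7 (j = -1/7*137329 = -137329/7 ≈ -19618.)
m(b, E) = 1/(9 + b)
h(f, x) = 12*f (h(f, x) = 6*(2*f) = 12*f)
W(s, Q) = 1/(9 + s)
(j + 429541)/(h(y, -39) + W(308, 617)) = (-137329/7 + 429541)/(12*(-399) + 1/(9 + 308)) = 2869458/(7*(-4788 + 1/317)) = 2869458/(7*(-1517795/317)) = (2869458/7)*(-317/1517795) = -909618186/10624565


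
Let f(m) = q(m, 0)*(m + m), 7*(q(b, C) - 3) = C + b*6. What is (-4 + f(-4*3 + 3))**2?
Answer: 320356/49 ≈ 6537.9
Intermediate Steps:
q(b, C) = 3 + C/7 + 6*b/7 (q(b, C) = 3 + (C + b*6)/7 = 3 + (C + 6*b)/7 = 3 + (C/7 + 6*b/7) = 3 + C/7 + 6*b/7)
f(m) = 2*m*(3 + 6*m/7) (f(m) = (3 + (1/7)*0 + 6*m/7)*(m + m) = (3 + 0 + 6*m/7)*(2*m) = (3 + 6*m/7)*(2*m) = 2*m*(3 + 6*m/7))
(-4 + f(-4*3 + 3))**2 = (-4 + 6*(-4*3 + 3)*(7 + 2*(-4*3 + 3))/7)**2 = (-4 + 6*(-12 + 3)*(7 + 2*(-12 + 3))/7)**2 = (-4 + (6/7)*(-9)*(7 + 2*(-9)))**2 = (-4 + (6/7)*(-9)*(7 - 18))**2 = (-4 + (6/7)*(-9)*(-11))**2 = (-4 + 594/7)**2 = (566/7)**2 = 320356/49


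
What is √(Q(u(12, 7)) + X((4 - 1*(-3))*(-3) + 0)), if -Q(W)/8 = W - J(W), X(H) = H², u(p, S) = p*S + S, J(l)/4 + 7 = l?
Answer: 49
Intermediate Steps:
J(l) = -28 + 4*l
u(p, S) = S + S*p (u(p, S) = S*p + S = S + S*p)
Q(W) = -224 + 24*W (Q(W) = -8*(W - (-28 + 4*W)) = -8*(W + (28 - 4*W)) = -8*(28 - 3*W) = -224 + 24*W)
√(Q(u(12, 7)) + X((4 - 1*(-3))*(-3) + 0)) = √((-224 + 24*(7*(1 + 12))) + ((4 - 1*(-3))*(-3) + 0)²) = √((-224 + 24*(7*13)) + ((4 + 3)*(-3) + 0)²) = √((-224 + 24*91) + (7*(-3) + 0)²) = √((-224 + 2184) + (-21 + 0)²) = √(1960 + (-21)²) = √(1960 + 441) = √2401 = 49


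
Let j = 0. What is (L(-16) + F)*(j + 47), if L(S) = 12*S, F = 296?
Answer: 4888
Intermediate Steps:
(L(-16) + F)*(j + 47) = (12*(-16) + 296)*(0 + 47) = (-192 + 296)*47 = 104*47 = 4888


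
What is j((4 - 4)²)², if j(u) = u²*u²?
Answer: 0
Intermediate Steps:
j(u) = u⁴
j((4 - 4)²)² = (((4 - 4)²)⁴)² = ((0²)⁴)² = (0⁴)² = 0² = 0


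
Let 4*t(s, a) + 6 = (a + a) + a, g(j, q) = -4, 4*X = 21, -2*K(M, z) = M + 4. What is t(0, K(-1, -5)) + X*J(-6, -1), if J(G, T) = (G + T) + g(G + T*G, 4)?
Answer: -483/8 ≈ -60.375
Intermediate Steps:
K(M, z) = -2 - M/2 (K(M, z) = -(M + 4)/2 = -(4 + M)/2 = -2 - M/2)
X = 21/4 (X = (¼)*21 = 21/4 ≈ 5.2500)
J(G, T) = -4 + G + T (J(G, T) = (G + T) - 4 = -4 + G + T)
t(s, a) = -3/2 + 3*a/4 (t(s, a) = -3/2 + ((a + a) + a)/4 = -3/2 + (2*a + a)/4 = -3/2 + (3*a)/4 = -3/2 + 3*a/4)
t(0, K(-1, -5)) + X*J(-6, -1) = (-3/2 + 3*(-2 - ½*(-1))/4) + 21*(-4 - 6 - 1)/4 = (-3/2 + 3*(-2 + ½)/4) + (21/4)*(-11) = (-3/2 + (¾)*(-3/2)) - 231/4 = (-3/2 - 9/8) - 231/4 = -21/8 - 231/4 = -483/8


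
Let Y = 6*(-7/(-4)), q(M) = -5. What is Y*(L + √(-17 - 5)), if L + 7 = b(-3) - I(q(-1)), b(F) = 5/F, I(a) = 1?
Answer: -203/2 + 21*I*√22/2 ≈ -101.5 + 49.249*I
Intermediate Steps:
Y = 21/2 (Y = 6*(-7*(-¼)) = 6*(7/4) = 21/2 ≈ 10.500)
L = -29/3 (L = -7 + (5/(-3) - 1*1) = -7 + (5*(-⅓) - 1) = -7 + (-5/3 - 1) = -7 - 8/3 = -29/3 ≈ -9.6667)
Y*(L + √(-17 - 5)) = 21*(-29/3 + √(-17 - 5))/2 = 21*(-29/3 + √(-22))/2 = 21*(-29/3 + I*√22)/2 = -203/2 + 21*I*√22/2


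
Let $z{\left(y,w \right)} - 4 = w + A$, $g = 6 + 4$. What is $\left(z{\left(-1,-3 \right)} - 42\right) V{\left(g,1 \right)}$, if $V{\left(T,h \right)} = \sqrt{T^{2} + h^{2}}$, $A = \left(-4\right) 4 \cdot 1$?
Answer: $- 57 \sqrt{101} \approx -572.84$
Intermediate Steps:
$g = 10$
$A = -16$ ($A = \left(-16\right) 1 = -16$)
$z{\left(y,w \right)} = -12 + w$ ($z{\left(y,w \right)} = 4 + \left(w - 16\right) = 4 + \left(-16 + w\right) = -12 + w$)
$\left(z{\left(-1,-3 \right)} - 42\right) V{\left(g,1 \right)} = \left(\left(-12 - 3\right) - 42\right) \sqrt{10^{2} + 1^{2}} = \left(-15 - 42\right) \sqrt{100 + 1} = - 57 \sqrt{101}$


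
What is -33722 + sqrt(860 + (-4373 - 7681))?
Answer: -33722 + I*sqrt(11194) ≈ -33722.0 + 105.8*I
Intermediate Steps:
-33722 + sqrt(860 + (-4373 - 7681)) = -33722 + sqrt(860 - 12054) = -33722 + sqrt(-11194) = -33722 + I*sqrt(11194)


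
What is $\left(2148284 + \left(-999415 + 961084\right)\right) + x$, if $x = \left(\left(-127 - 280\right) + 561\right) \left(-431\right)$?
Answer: $2043579$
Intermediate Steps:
$x = -66374$ ($x = \left(\left(-127 - 280\right) + 561\right) \left(-431\right) = \left(-407 + 561\right) \left(-431\right) = 154 \left(-431\right) = -66374$)
$\left(2148284 + \left(-999415 + 961084\right)\right) + x = \left(2148284 + \left(-999415 + 961084\right)\right) - 66374 = \left(2148284 - 38331\right) - 66374 = 2109953 - 66374 = 2043579$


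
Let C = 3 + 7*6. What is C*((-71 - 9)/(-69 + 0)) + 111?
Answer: 3753/23 ≈ 163.17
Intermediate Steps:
C = 45 (C = 3 + 42 = 45)
C*((-71 - 9)/(-69 + 0)) + 111 = 45*((-71 - 9)/(-69 + 0)) + 111 = 45*(-80/(-69)) + 111 = 45*(-80*(-1/69)) + 111 = 45*(80/69) + 111 = 1200/23 + 111 = 3753/23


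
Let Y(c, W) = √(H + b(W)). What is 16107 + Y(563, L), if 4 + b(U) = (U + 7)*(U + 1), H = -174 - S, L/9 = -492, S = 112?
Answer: 16107 + √19571477 ≈ 20531.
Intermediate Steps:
L = -4428 (L = 9*(-492) = -4428)
H = -286 (H = -174 - 1*112 = -174 - 112 = -286)
b(U) = -4 + (1 + U)*(7 + U) (b(U) = -4 + (U + 7)*(U + 1) = -4 + (7 + U)*(1 + U) = -4 + (1 + U)*(7 + U))
Y(c, W) = √(-283 + W² + 8*W) (Y(c, W) = √(-286 + (3 + W² + 8*W)) = √(-283 + W² + 8*W))
16107 + Y(563, L) = 16107 + √(-283 + (-4428)² + 8*(-4428)) = 16107 + √(-283 + 19607184 - 35424) = 16107 + √19571477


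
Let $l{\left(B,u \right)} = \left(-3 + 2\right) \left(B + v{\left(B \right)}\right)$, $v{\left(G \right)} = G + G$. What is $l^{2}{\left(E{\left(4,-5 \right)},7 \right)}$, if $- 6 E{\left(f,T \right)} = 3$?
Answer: $\frac{9}{4} \approx 2.25$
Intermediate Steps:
$v{\left(G \right)} = 2 G$
$E{\left(f,T \right)} = - \frac{1}{2}$ ($E{\left(f,T \right)} = \left(- \frac{1}{6}\right) 3 = - \frac{1}{2}$)
$l{\left(B,u \right)} = - 3 B$ ($l{\left(B,u \right)} = \left(-3 + 2\right) \left(B + 2 B\right) = - 3 B$)
$l^{2}{\left(E{\left(4,-5 \right)},7 \right)} = \left(\left(-3\right) \left(- \frac{1}{2}\right)\right)^{2} = \left(\frac{3}{2}\right)^{2} = \frac{9}{4}$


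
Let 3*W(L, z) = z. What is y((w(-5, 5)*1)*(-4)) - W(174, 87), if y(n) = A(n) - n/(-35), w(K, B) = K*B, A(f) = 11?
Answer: -106/7 ≈ -15.143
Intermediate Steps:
w(K, B) = B*K
W(L, z) = z/3
y(n) = 11 + n/35 (y(n) = 11 - n/(-35) = 11 - n*(-1)/35 = 11 - (-1)*n/35 = 11 + n/35)
y((w(-5, 5)*1)*(-4)) - W(174, 87) = (11 + (((5*(-5))*1)*(-4))/35) - 87/3 = (11 + (-25*1*(-4))/35) - 1*29 = (11 + (-25*(-4))/35) - 29 = (11 + (1/35)*100) - 29 = (11 + 20/7) - 29 = 97/7 - 29 = -106/7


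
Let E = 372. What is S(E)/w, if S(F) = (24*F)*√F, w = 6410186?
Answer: 8928*√93/3205093 ≈ 0.026863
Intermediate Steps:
S(F) = 24*F^(3/2)
S(E)/w = (24*372^(3/2))/6410186 = (24*(744*√93))*(1/6410186) = (17856*√93)*(1/6410186) = 8928*√93/3205093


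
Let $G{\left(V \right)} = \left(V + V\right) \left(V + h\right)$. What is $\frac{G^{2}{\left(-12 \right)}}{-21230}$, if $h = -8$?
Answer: $- \frac{23040}{2123} \approx -10.853$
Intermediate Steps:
$G{\left(V \right)} = 2 V \left(-8 + V\right)$ ($G{\left(V \right)} = \left(V + V\right) \left(V - 8\right) = 2 V \left(-8 + V\right)$)
$\frac{G^{2}{\left(-12 \right)}}{-21230} = \frac{\left(2 \left(-12\right) \left(-8 - 12\right)\right)^{2}}{-21230} = \left(2 \left(-12\right) \left(-20\right)\right)^{2} \left(- \frac{1}{21230}\right) = 480^{2} \left(- \frac{1}{21230}\right) = 230400 \left(- \frac{1}{21230}\right) = - \frac{23040}{2123}$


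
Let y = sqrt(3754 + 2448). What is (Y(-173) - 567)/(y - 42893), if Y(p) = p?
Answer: 31740820/1839803247 + 740*sqrt(6202)/1839803247 ≈ 0.017284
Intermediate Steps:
y = sqrt(6202) ≈ 78.753
(Y(-173) - 567)/(y - 42893) = (-173 - 567)/(sqrt(6202) - 42893) = -740/(-42893 + sqrt(6202))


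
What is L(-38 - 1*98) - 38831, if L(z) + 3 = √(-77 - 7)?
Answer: -38834 + 2*I*√21 ≈ -38834.0 + 9.1651*I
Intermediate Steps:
L(z) = -3 + 2*I*√21 (L(z) = -3 + √(-77 - 7) = -3 + √(-84) = -3 + 2*I*√21)
L(-38 - 1*98) - 38831 = (-3 + 2*I*√21) - 38831 = -38834 + 2*I*√21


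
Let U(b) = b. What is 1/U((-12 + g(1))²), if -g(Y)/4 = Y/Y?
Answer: 1/256 ≈ 0.0039063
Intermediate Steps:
g(Y) = -4 (g(Y) = -4*Y/Y = -4*1 = -4)
1/U((-12 + g(1))²) = 1/((-12 - 4)²) = 1/((-16)²) = 1/256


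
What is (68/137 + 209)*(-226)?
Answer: -6486426/137 ≈ -47346.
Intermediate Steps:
(68/137 + 209)*(-226) = (28701/137)*(-226) = -6486426/137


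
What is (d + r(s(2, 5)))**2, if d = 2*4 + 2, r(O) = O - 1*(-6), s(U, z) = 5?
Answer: 441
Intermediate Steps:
r(O) = 6 + O (r(O) = O + 6 = 6 + O)
d = 10 (d = 8 + 2 = 10)
(d + r(s(2, 5)))**2 = (10 + (6 + 5))**2 = (10 + 11)**2 = 21**2 = 441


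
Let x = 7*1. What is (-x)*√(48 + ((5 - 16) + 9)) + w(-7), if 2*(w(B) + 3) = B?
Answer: -13/2 - 7*√46 ≈ -53.976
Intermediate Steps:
w(B) = -3 + B/2
x = 7
(-x)*√(48 + ((5 - 16) + 9)) + w(-7) = (-1*7)*√(48 + ((5 - 16) + 9)) + (-3 + (½)*(-7)) = -7*√(48 + (-11 + 9)) + (-3 - 7/2) = -7*√(48 - 2) - 13/2 = -7*√46 - 13/2 = -13/2 - 7*√46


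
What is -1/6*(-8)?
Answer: 4/3 ≈ 1.3333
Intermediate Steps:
-1/6*(-8) = -1*⅙*(-8) = -⅙*(-8) = 4/3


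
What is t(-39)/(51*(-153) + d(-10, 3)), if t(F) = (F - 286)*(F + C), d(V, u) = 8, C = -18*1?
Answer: -3705/1559 ≈ -2.3765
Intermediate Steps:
C = -18
t(F) = (-286 + F)*(-18 + F) (t(F) = (F - 286)*(F - 18) = (-286 + F)*(-18 + F))
t(-39)/(51*(-153) + d(-10, 3)) = (5148 + (-39)² - 304*(-39))/(51*(-153) + 8) = (5148 + 1521 + 11856)/(-7803 + 8) = 18525/(-7795) = 18525*(-1/7795) = -3705/1559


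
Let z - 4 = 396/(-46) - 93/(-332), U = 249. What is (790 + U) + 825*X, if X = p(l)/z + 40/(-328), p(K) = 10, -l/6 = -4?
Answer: -1311195878/1355173 ≈ -967.55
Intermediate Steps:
l = 24 (l = -6*(-4) = 24)
z = -33053/7636 (z = 4 + (396/(-46) - 93/(-332)) = 4 + (396*(-1/46) - 93*(-1/332)) = 4 + (-198/23 + 93/332) = 4 - 63597/7636 = -33053/7636 ≈ -4.3286)
X = -3296025/1355173 (X = 10/(-33053/7636) + 40/(-328) = 10*(-7636/33053) + 40*(-1/328) = -76360/33053 - 5/41 = -3296025/1355173 ≈ -2.4322)
(790 + U) + 825*X = (790 + 249) + 825*(-3296025/1355173) = 1039 - 2719220625/1355173 = -1311195878/1355173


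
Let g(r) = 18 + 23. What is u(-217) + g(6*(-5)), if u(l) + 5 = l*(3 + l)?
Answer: 46474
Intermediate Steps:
u(l) = -5 + l*(3 + l)
g(r) = 41
u(-217) + g(6*(-5)) = (-5 + (-217)**2 + 3*(-217)) + 41 = (-5 + 47089 - 651) + 41 = 46433 + 41 = 46474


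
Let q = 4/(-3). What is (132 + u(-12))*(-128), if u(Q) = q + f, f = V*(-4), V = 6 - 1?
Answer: -42496/3 ≈ -14165.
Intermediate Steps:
V = 5
f = -20 (f = 5*(-4) = -20)
q = -4/3 (q = 4*(-1/3) = -4/3 ≈ -1.3333)
u(Q) = -64/3 (u(Q) = -4/3 - 20 = -64/3)
(132 + u(-12))*(-128) = (132 - 64/3)*(-128) = (332/3)*(-128) = -42496/3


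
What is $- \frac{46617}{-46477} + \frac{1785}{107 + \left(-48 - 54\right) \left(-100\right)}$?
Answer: $\frac{563442864}{479038439} \approx 1.1762$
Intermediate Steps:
$- \frac{46617}{-46477} + \frac{1785}{107 + \left(-48 - 54\right) \left(-100\right)} = \left(-46617\right) \left(- \frac{1}{46477}\right) + \frac{1785}{107 + \left(-48 - 54\right) \left(-100\right)} = \frac{46617}{46477} + \frac{1785}{107 - -10200} = \frac{46617}{46477} + \frac{1785}{107 + 10200} = \frac{46617}{46477} + \frac{1785}{10307} = \frac{563442864}{479038439}$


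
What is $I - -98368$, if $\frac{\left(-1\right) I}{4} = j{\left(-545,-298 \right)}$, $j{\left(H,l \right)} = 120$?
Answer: $97888$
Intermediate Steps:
$I = -480$ ($I = \left(-4\right) 120 = -480$)
$I - -98368 = -480 - -98368 = -480 + 98368 = 97888$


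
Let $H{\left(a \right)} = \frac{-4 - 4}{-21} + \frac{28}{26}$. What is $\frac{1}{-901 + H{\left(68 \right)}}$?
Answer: $- \frac{273}{245575} \approx -0.0011117$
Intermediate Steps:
$H{\left(a \right)} = \frac{398}{273}$ ($H{\left(a \right)} = \left(-4 - 4\right) \left(- \frac{1}{21}\right) + 28 \cdot \frac{1}{26} = \left(-8\right) \left(- \frac{1}{21}\right) + \frac{14}{13} = \frac{8}{21} + \frac{14}{13} = \frac{398}{273}$)
$\frac{1}{-901 + H{\left(68 \right)}} = \frac{1}{-901 + \frac{398}{273}} = \frac{1}{- \frac{245575}{273}} = - \frac{273}{245575}$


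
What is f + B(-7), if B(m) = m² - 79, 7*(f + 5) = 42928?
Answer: 42683/7 ≈ 6097.6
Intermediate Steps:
f = 42893/7 (f = -5 + (⅐)*42928 = -5 + 42928/7 = 42893/7 ≈ 6127.6)
B(m) = -79 + m²
f + B(-7) = 42893/7 + (-79 + (-7)²) = 42893/7 + (-79 + 49) = 42893/7 - 30 = 42683/7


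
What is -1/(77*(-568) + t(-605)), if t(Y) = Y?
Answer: 1/44341 ≈ 2.2553e-5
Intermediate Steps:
-1/(77*(-568) + t(-605)) = -1/(77*(-568) - 605) = -1/(-43736 - 605) = -1/(-44341) = -1*(-1/44341) = 1/44341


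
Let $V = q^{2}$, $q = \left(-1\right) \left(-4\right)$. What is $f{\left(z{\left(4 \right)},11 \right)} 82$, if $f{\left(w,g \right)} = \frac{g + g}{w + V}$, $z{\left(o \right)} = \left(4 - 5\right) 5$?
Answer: $164$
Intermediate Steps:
$z{\left(o \right)} = -5$ ($z{\left(o \right)} = \left(-1\right) 5 = -5$)
$q = 4$
$V = 16$ ($V = 4^{2} = 16$)
$f{\left(w,g \right)} = \frac{2 g}{16 + w}$ ($f{\left(w,g \right)} = \frac{g + g}{w + 16} = \frac{2 g}{16 + w}$)
$f{\left(z{\left(4 \right)},11 \right)} 82 = 2 \cdot 11 \frac{1}{16 - 5} \cdot 82 = 2 \cdot 11 \cdot \frac{1}{11} \cdot 82 = 2 \cdot 82 = 164$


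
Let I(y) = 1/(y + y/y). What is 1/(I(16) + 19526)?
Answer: 17/331943 ≈ 5.1214e-5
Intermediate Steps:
I(y) = 1/(1 + y) (I(y) = 1/(y + 1) = 1/(1 + y))
1/(I(16) + 19526) = 1/(1/(1 + 16) + 19526) = 1/(1/17 + 19526) = 1/(331943/17) = 17/331943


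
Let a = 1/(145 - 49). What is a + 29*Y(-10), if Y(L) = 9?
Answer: 25057/96 ≈ 261.01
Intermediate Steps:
a = 1/96 ≈ 0.010417
a + 29*Y(-10) = 1/96 + 29*9 = 1/96 + 261 = 25057/96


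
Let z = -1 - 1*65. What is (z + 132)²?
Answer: 4356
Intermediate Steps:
z = -66 (z = -1 - 65 = -66)
(z + 132)² = (-66 + 132)² = 66² = 4356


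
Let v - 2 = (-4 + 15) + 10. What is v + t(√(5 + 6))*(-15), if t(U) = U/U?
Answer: 8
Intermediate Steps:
t(U) = 1
v = 23 (v = 2 + ((-4 + 15) + 10) = 2 + (11 + 10) = 2 + 21 = 23)
v + t(√(5 + 6))*(-15) = 23 + 1*(-15) = 23 - 15 = 8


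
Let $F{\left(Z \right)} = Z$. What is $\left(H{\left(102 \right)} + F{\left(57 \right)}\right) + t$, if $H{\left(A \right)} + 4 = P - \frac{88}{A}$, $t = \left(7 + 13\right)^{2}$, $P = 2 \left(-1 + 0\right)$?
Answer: $\frac{22957}{51} \approx 450.14$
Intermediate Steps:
$P = -2$ ($P = 2 \left(-1\right) = -2$)
$t = 400$ ($t = 20^{2} = 400$)
$H{\left(A \right)} = -6 - \frac{88}{A}$ ($H{\left(A \right)} = -4 - \left(2 + \frac{88}{A}\right) = -6 - \frac{88}{A}$)
$\left(H{\left(102 \right)} + F{\left(57 \right)}\right) + t = \left(\left(-6 - \frac{88}{102}\right) + 57\right) + 400 = \left(\left(-6 - \frac{44}{51}\right) + 57\right) + 400 = \left(- \frac{350}{51} + 57\right) + 400 = \frac{2557}{51} + 400 = \frac{22957}{51}$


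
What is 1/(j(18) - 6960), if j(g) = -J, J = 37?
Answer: -1/6997 ≈ -0.00014292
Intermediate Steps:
j(g) = -37 (j(g) = -1*37 = -37)
1/(j(18) - 6960) = 1/(-37 - 6960) = 1/(-6997) = -1/6997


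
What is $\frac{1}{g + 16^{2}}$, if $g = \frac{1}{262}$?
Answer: $\frac{262}{67073} \approx 0.0039062$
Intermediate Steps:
$g = \frac{1}{262} \approx 0.0038168$
$\frac{1}{g + 16^{2}} = \frac{1}{\frac{1}{262} + 16^{2}} = \frac{1}{\frac{1}{262} + 256} = \frac{1}{\frac{67073}{262}} = \frac{262}{67073}$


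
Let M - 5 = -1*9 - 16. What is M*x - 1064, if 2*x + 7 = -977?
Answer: 8776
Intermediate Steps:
x = -492 (x = -7/2 + (½)*(-977) = -7/2 - 977/2 = -492)
M = -20 (M = 5 + (-1*9 - 16) = 5 + (-9 - 16) = 5 - 25 = -20)
M*x - 1064 = -20*(-492) - 1064 = 9840 - 1064 = 8776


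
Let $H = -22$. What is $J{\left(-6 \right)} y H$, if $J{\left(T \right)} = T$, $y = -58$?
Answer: $-7656$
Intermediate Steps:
$J{\left(-6 \right)} y H = \left(-6\right) \left(-58\right) \left(-22\right) = 348 \left(-22\right) = -7656$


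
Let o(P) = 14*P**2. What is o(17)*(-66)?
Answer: -267036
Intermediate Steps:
o(17)*(-66) = (14*17**2)*(-66) = (14*289)*(-66) = 4046*(-66) = -267036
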